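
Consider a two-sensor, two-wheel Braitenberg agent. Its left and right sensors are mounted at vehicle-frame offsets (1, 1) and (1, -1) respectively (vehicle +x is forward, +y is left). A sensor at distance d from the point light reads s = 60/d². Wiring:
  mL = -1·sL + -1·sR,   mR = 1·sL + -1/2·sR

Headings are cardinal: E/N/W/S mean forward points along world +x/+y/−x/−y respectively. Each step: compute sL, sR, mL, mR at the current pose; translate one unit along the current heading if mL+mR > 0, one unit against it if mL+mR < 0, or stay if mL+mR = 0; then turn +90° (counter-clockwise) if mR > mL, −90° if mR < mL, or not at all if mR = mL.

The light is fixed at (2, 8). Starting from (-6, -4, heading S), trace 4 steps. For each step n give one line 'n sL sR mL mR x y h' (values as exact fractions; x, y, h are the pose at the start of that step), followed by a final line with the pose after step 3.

n=0: pose=(-6,-4,S); sL=30/109, sR=6/25; mL=-1404/2725, mR=423/2725; mL+mR=-9/25 → advance -1; mR−mL=1827/2725 → turn +1·90°
n=1: pose=(-6,-3,E); sL=60/149, sR=60/193; mL=-20520/28757, mR=7110/28757; mL+mR=-90/193 → advance -1; mR−mL=27630/28757 → turn +1·90°
n=2: pose=(-7,-3,N); sL=3/10, sR=15/41; mL=-273/410, mR=24/205; mL+mR=-45/82 → advance -1; mR−mL=321/410 → turn +1·90°
n=3: pose=(-7,-4,W); sL=60/269, sR=60/221; mL=-29400/59449, mR=5190/59449; mL+mR=-90/221 → advance -1; mR−mL=34590/59449 → turn +1·90°

0 30/109 6/25 -1404/2725 423/2725 -6 -4 S
1 60/149 60/193 -20520/28757 7110/28757 -6 -3 E
2 3/10 15/41 -273/410 24/205 -7 -3 N
3 60/269 60/221 -29400/59449 5190/59449 -7 -4 W
final -6 -4 S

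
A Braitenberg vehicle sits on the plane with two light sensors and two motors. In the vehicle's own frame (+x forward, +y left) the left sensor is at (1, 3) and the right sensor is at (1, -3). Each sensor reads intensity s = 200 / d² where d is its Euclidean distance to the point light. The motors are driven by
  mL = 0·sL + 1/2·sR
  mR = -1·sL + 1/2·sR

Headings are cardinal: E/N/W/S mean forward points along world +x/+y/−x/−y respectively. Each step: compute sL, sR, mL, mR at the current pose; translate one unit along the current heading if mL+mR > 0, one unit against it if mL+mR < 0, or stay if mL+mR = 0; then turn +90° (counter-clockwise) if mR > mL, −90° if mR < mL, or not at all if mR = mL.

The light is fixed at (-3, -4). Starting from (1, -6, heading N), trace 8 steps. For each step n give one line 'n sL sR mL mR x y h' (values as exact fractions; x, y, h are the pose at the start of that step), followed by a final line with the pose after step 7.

0 100 4 2 -98 1 -6 N
1 8 200/61 100/61 -388/61 1 -7 E
2 50/13 25/2 25/4 125/52 0 -7 S
3 200/53 40 20 860/53 0 -8 W
4 20 100/17 50/17 -290/17 -1 -8 N
5 200/13 200/73 100/73 -13300/949 -1 -9 E
6 50/13 5 5/2 -35/26 -2 -9 S
7 200/81 200/9 100/9 700/81 -2 -10 W
final -3 -10 N

n=0: pose=(1,-6,N); sL=100, sR=4; mL=2, mR=-98; mL+mR=-96 → advance -1; mR−mL=-100 → turn -1·90°
n=1: pose=(1,-7,E); sL=8, sR=200/61; mL=100/61, mR=-388/61; mL+mR=-288/61 → advance -1; mR−mL=-8 → turn -1·90°
n=2: pose=(0,-7,S); sL=50/13, sR=25/2; mL=25/4, mR=125/52; mL+mR=225/26 → advance +1; mR−mL=-50/13 → turn -1·90°
n=3: pose=(0,-8,W); sL=200/53, sR=40; mL=20, mR=860/53; mL+mR=1920/53 → advance +1; mR−mL=-200/53 → turn -1·90°
n=4: pose=(-1,-8,N); sL=20, sR=100/17; mL=50/17, mR=-290/17; mL+mR=-240/17 → advance -1; mR−mL=-20 → turn -1·90°
n=5: pose=(-1,-9,E); sL=200/13, sR=200/73; mL=100/73, mR=-13300/949; mL+mR=-12000/949 → advance -1; mR−mL=-200/13 → turn -1·90°
n=6: pose=(-2,-9,S); sL=50/13, sR=5; mL=5/2, mR=-35/26; mL+mR=15/13 → advance +1; mR−mL=-50/13 → turn -1·90°
n=7: pose=(-2,-10,W); sL=200/81, sR=200/9; mL=100/9, mR=700/81; mL+mR=1600/81 → advance +1; mR−mL=-200/81 → turn -1·90°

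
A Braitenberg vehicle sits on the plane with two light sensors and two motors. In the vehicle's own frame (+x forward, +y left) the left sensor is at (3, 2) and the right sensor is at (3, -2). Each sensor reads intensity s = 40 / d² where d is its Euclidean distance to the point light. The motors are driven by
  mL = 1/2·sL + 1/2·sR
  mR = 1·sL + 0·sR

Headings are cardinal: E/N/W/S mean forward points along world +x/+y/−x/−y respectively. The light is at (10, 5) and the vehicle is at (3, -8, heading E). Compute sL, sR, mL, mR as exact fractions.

left sensor world pos  = (6, -6); dL² = 137
right sensor world pos = (6, -10); dR² = 241
sL = 40/137 = 40/137
sR = 40/241 = 40/241
mL = 1/2·sL + 1/2·sR = 7560/33017
mR = 1·sL + 0·sR = 40/137

40/137 40/241 7560/33017 40/137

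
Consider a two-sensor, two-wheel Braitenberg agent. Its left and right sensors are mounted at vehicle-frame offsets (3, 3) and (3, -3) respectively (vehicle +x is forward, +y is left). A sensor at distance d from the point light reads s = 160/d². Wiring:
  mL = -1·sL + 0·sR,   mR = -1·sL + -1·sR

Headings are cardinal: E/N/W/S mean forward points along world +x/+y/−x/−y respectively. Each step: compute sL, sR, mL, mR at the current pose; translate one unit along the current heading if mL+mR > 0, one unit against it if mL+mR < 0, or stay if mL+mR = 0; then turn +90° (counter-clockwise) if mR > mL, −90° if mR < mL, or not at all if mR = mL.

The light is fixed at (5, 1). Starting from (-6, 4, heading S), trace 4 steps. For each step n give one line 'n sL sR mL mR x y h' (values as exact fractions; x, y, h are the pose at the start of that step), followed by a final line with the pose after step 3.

0 5/2 40/49 -5/2 -325/98 -6 4 S
1 160/197 32/49 -160/197 -14144/9653 -6 5 W
2 80/109 80/49 -80/109 -12640/5341 -5 5 N
3 32/17 160/49 -32/17 -4288/833 -5 4 E
final -6 4 S

n=0: pose=(-6,4,S); sL=5/2, sR=40/49; mL=-5/2, mR=-325/98; mL+mR=-285/49 → advance -1; mR−mL=-40/49 → turn -1·90°
n=1: pose=(-6,5,W); sL=160/197, sR=32/49; mL=-160/197, mR=-14144/9653; mL+mR=-21984/9653 → advance -1; mR−mL=-32/49 → turn -1·90°
n=2: pose=(-5,5,N); sL=80/109, sR=80/49; mL=-80/109, mR=-12640/5341; mL+mR=-16560/5341 → advance -1; mR−mL=-80/49 → turn -1·90°
n=3: pose=(-5,4,E); sL=32/17, sR=160/49; mL=-32/17, mR=-4288/833; mL+mR=-5856/833 → advance -1; mR−mL=-160/49 → turn -1·90°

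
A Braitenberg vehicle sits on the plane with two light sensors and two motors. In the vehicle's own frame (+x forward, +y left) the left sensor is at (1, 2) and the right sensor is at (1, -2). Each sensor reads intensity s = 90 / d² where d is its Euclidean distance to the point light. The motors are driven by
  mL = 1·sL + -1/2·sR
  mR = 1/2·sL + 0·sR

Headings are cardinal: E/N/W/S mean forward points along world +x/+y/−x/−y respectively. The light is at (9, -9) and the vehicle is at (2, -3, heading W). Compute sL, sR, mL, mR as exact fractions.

9/8 45/64 99/128 9/16

left sensor world pos  = (1, -5); dL² = 80
right sensor world pos = (1, -1); dR² = 128
sL = 90/80 = 9/8
sR = 90/128 = 45/64
mL = 1·sL + -1/2·sR = 99/128
mR = 1/2·sL + 0·sR = 9/16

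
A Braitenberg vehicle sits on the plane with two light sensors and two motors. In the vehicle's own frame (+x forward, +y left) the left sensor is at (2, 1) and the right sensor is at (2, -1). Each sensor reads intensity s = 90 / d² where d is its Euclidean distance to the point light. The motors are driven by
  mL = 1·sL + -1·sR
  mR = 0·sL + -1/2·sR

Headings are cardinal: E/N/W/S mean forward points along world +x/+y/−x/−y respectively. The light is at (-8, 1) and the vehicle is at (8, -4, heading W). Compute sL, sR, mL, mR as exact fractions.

45/116 45/106 -225/6148 -45/212

left sensor world pos  = (6, -5); dL² = 232
right sensor world pos = (6, -3); dR² = 212
sL = 90/232 = 45/116
sR = 90/212 = 45/106
mL = 1·sL + -1·sR = -225/6148
mR = 0·sL + -1/2·sR = -45/212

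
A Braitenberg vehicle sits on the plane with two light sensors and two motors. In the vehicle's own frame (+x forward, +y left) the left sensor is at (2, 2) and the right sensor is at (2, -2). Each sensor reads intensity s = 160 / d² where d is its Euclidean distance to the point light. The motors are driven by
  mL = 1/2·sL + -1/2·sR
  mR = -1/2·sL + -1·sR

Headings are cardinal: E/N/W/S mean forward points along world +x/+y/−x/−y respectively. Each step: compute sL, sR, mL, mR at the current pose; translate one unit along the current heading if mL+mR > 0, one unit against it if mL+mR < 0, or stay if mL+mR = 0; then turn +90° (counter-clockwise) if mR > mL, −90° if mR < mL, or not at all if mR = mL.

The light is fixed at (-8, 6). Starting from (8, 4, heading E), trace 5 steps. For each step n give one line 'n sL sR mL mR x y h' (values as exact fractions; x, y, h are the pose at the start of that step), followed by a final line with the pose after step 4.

n=0: pose=(8,4,E); sL=40/81, sR=8/17; mL=16/1377, mR=-988/1377; mL+mR=-12/17 → advance -1; mR−mL=-1004/1377 → turn -1·90°
n=1: pose=(7,4,S); sL=32/61, sR=32/37; mL=-384/2257, mR=-2544/2257; mL+mR=-48/37 → advance -1; mR−mL=-2160/2257 → turn -1·90°
n=2: pose=(7,5,W); sL=80/89, sR=16/17; mL=-32/1513, mR=-2104/1513; mL+mR=-24/17 → advance -1; mR−mL=-2072/1513 → turn -1·90°
n=3: pose=(8,5,N); sL=160/197, sR=32/65; mL=2048/12805, mR=-11504/12805; mL+mR=-48/65 → advance -1; mR−mL=-13552/12805 → turn -1·90°
n=4: pose=(8,4,E); sL=40/81, sR=8/17; mL=16/1377, mR=-988/1377; mL+mR=-12/17 → advance -1; mR−mL=-1004/1377 → turn -1·90°

0 40/81 8/17 16/1377 -988/1377 8 4 E
1 32/61 32/37 -384/2257 -2544/2257 7 4 S
2 80/89 16/17 -32/1513 -2104/1513 7 5 W
3 160/197 32/65 2048/12805 -11504/12805 8 5 N
4 40/81 8/17 16/1377 -988/1377 8 4 E
final 7 4 S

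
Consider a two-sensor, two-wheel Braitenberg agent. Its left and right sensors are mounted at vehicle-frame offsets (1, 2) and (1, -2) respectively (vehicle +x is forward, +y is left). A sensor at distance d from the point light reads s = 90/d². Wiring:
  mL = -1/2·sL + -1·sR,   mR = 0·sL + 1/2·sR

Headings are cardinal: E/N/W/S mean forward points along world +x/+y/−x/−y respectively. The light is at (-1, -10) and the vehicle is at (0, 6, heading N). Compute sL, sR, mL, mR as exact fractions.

9/29 45/149 -3951/8642 45/298

left sensor world pos  = (-2, 7); dL² = 290
right sensor world pos = (2, 7); dR² = 298
sL = 90/290 = 9/29
sR = 90/298 = 45/149
mL = -1/2·sL + -1·sR = -3951/8642
mR = 0·sL + 1/2·sR = 45/298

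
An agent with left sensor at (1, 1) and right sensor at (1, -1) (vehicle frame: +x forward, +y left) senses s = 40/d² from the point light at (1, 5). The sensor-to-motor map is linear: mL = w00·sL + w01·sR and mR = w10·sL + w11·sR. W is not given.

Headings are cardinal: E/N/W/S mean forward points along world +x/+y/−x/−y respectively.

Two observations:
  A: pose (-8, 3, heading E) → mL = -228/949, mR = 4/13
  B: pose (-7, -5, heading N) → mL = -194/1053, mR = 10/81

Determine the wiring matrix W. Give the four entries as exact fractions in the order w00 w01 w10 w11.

1/2 -1 1/2 0

obs A: pose=(-8,3,E) → sL=8/13, sR=40/73, mL=-228/949, mR=4/13
obs B: pose=(-7,-5,N) → sL=20/81, sR=4/13, mL=-194/1053, mR=10/81
sensor matrix S = [[8/13, 40/73], [20/81, 4/13]]; det S = 54016/999297
solve [mL_A; mL_B] = S·[w00; w01] and [mR_A; mR_B] = S·[w10; w11]:
  w00 = 1/2, w01 = -1, w10 = 1/2, w11 = 0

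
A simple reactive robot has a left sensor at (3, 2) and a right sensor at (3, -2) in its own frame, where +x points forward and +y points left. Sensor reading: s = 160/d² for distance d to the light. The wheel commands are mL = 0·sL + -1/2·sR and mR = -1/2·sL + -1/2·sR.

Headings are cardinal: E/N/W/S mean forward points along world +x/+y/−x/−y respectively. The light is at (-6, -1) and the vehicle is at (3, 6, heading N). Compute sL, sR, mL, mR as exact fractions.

160/149 160/221 -80/221 -29600/32929

left sensor world pos  = (1, 9); dL² = 149
right sensor world pos = (5, 9); dR² = 221
sL = 160/149 = 160/149
sR = 160/221 = 160/221
mL = 0·sL + -1/2·sR = -80/221
mR = -1/2·sL + -1/2·sR = -29600/32929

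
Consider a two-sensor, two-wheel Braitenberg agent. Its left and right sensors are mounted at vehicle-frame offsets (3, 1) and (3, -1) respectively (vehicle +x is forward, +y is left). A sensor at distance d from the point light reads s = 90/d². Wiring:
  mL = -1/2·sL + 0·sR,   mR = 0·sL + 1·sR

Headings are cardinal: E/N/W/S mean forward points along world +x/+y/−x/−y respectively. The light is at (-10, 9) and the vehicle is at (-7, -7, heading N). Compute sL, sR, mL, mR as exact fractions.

90/173 18/37 -45/173 18/37

left sensor world pos  = (-8, -4); dL² = 173
right sensor world pos = (-6, -4); dR² = 185
sL = 90/173 = 90/173
sR = 90/185 = 18/37
mL = -1/2·sL + 0·sR = -45/173
mR = 0·sL + 1·sR = 18/37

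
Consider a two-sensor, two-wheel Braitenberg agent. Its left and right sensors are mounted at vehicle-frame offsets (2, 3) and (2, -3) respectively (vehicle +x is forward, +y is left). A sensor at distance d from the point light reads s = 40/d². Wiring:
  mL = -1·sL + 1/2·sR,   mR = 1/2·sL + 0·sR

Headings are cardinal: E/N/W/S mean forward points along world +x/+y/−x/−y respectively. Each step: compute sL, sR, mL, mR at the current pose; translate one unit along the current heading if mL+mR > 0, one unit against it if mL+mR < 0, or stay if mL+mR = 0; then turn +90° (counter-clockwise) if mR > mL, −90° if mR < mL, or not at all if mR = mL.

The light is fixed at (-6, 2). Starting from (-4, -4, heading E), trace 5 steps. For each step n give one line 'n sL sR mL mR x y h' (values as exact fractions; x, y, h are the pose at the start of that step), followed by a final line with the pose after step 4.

n=0: pose=(-4,-4,E); sL=8/5, sR=40/97; mL=-676/485, mR=4/5; mL+mR=-288/485 → advance -1; mR−mL=1064/485 → turn +1·90°
n=1: pose=(-5,-4,N); sL=2, sR=5/4; mL=-11/8, mR=1; mL+mR=-3/8 → advance -1; mR−mL=19/8 → turn +1·90°
n=2: pose=(-5,-5,W); sL=40/101, sR=40/17; mL=1340/1717, mR=20/101; mL+mR=1680/1717 → advance +1; mR−mL=-1000/1717 → turn -1·90°
n=3: pose=(-6,-5,N); sL=20/17, sR=20/17; mL=-10/17, mR=10/17; mL+mR=0 → advance +0; mR−mL=20/17 → turn +1·90°
n=4: pose=(-6,-5,W); sL=5/13, sR=2; mL=8/13, mR=5/26; mL+mR=21/26 → advance +1; mR−mL=-11/26 → turn -1·90°

0 8/5 40/97 -676/485 4/5 -4 -4 E
1 2 5/4 -11/8 1 -5 -4 N
2 40/101 40/17 1340/1717 20/101 -5 -5 W
3 20/17 20/17 -10/17 10/17 -6 -5 N
4 5/13 2 8/13 5/26 -6 -5 W
final -7 -5 N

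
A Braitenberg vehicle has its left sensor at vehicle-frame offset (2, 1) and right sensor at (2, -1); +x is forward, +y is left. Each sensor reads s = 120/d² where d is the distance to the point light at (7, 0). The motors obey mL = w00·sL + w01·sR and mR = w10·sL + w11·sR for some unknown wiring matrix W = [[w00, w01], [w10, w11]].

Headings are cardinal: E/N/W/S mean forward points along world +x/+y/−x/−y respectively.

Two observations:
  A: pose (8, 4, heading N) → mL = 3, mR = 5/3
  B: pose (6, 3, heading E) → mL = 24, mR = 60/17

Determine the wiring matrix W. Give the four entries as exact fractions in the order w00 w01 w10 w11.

0 1 1/2 0

obs A: pose=(8,4,N) → sL=10/3, sR=3, mL=3, mR=5/3
obs B: pose=(6,3,E) → sL=120/17, sR=24, mL=24, mR=60/17
sensor matrix S = [[10/3, 3], [120/17, 24]]; det S = 1000/17
solve [mL_A; mL_B] = S·[w00; w01] and [mR_A; mR_B] = S·[w10; w11]:
  w00 = 0, w01 = 1, w10 = 1/2, w11 = 0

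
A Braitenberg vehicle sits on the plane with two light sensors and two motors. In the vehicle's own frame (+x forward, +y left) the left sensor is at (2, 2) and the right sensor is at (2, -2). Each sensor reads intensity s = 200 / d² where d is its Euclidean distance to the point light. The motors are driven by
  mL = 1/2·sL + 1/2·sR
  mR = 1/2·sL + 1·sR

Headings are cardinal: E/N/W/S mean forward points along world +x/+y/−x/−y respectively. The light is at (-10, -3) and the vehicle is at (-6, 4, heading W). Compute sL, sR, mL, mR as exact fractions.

200/29 40/17 2280/493 2860/493

left sensor world pos  = (-8, 2); dL² = 29
right sensor world pos = (-8, 6); dR² = 85
sL = 200/29 = 200/29
sR = 200/85 = 40/17
mL = 1/2·sL + 1/2·sR = 2280/493
mR = 1/2·sL + 1·sR = 2860/493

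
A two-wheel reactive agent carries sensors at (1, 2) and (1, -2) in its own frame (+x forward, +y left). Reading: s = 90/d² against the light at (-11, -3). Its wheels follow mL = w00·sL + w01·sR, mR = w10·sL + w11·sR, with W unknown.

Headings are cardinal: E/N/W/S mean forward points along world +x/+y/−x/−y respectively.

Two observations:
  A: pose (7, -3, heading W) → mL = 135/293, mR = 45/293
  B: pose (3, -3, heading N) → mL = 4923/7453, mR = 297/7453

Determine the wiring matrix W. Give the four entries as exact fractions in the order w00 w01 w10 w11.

1/2 1 -1/2 1

obs A: pose=(7,-3,W) → sL=90/293, sR=90/293, mL=135/293, mR=45/293
obs B: pose=(3,-3,N) → sL=18/29, sR=90/257, mL=4923/7453, mR=297/7453
sensor matrix S = [[90/293, 90/293], [18/29, 90/257]]; det S = -181440/2183729
solve [mL_A; mL_B] = S·[w00; w01] and [mR_A; mR_B] = S·[w10; w11]:
  w00 = 1/2, w01 = 1, w10 = -1/2, w11 = 1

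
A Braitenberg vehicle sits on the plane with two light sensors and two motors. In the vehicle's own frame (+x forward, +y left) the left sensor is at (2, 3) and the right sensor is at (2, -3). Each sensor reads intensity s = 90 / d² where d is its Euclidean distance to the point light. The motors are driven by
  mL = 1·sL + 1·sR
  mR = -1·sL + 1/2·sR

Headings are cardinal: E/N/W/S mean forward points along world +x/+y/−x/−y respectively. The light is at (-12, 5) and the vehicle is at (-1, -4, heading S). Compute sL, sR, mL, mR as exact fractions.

left sensor world pos  = (2, -6); dL² = 317
right sensor world pos = (-4, -6); dR² = 185
sL = 90/317 = 90/317
sR = 90/185 = 18/37
mL = 1·sL + 1·sR = 9036/11729
mR = -1·sL + 1/2·sR = -477/11729

90/317 18/37 9036/11729 -477/11729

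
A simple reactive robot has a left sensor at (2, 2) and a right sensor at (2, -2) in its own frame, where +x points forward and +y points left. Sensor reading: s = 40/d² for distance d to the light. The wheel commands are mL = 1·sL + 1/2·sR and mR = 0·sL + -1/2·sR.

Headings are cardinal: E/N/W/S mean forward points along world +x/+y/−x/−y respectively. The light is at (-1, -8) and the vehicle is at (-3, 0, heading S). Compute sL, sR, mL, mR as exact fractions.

left sensor world pos  = (-1, -2); dL² = 36
right sensor world pos = (-5, -2); dR² = 52
sL = 40/36 = 10/9
sR = 40/52 = 10/13
mL = 1·sL + 1/2·sR = 175/117
mR = 0·sL + -1/2·sR = -5/13

10/9 10/13 175/117 -5/13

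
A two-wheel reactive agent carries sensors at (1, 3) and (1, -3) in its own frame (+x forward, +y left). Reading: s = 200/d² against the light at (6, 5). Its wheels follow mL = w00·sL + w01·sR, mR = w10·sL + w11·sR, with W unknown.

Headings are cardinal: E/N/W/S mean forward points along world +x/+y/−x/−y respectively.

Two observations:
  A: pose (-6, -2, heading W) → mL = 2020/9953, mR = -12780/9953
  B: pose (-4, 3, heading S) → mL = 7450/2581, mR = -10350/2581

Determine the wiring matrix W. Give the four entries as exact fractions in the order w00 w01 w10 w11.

1 -1/2 -1 -1/2

obs A: pose=(-6,-2,W) → sL=200/269, sR=40/37, mL=2020/9953, mR=-12780/9953
obs B: pose=(-4,3,S) → sL=100/29, sR=100/89, mL=7450/2581, mR=-10350/2581
sensor matrix S = [[200/269, 40/37], [100/29, 100/89]]; det S = -74304000/25688693
solve [mL_A; mL_B] = S·[w00; w01] and [mR_A; mR_B] = S·[w10; w11]:
  w00 = 1, w01 = -1/2, w10 = -1, w11 = -1/2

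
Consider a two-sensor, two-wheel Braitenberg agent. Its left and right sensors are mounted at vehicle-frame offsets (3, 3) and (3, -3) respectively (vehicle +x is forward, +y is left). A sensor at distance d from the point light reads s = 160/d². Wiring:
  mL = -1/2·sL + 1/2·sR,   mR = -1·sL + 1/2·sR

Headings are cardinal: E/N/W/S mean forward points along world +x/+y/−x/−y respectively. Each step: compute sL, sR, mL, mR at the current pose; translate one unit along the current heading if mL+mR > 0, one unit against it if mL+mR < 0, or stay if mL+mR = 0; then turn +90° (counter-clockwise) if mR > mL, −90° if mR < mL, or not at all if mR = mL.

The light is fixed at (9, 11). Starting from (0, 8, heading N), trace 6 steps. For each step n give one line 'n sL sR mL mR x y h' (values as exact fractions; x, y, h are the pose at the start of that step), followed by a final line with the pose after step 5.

n=0: pose=(0,8,N); sL=10/9, sR=40/9; mL=5/3, mR=10/9; mL+mR=25/9 → advance +1; mR−mL=-5/9 → turn -1·90°
n=1: pose=(0,9,E); sL=160/37, sR=160/61; mL=-1920/2257, mR=-6800/2257; mL+mR=-8720/2257 → advance -1; mR−mL=-80/37 → turn -1·90°
n=2: pose=(-1,9,S); sL=80/37, sR=80/97; mL=-2400/3589, mR=-6280/3589; mL+mR=-8680/3589 → advance -1; mR−mL=-40/37 → turn -1·90°
n=3: pose=(-1,10,W); sL=32/37, sR=160/173; mL=192/6401, mR=-2576/6401; mL+mR=-2384/6401 → advance -1; mR−mL=-16/37 → turn -1·90°
n=4: pose=(0,10,N); sL=40/37, sR=4; mL=54/37, mR=34/37; mL+mR=88/37 → advance +1; mR−mL=-20/37 → turn -1·90°
n=5: pose=(0,11,E); sL=32/9, sR=32/9; mL=0, mR=-16/9; mL+mR=-16/9 → advance -1; mR−mL=-16/9 → turn -1·90°

0 10/9 40/9 5/3 10/9 0 8 N
1 160/37 160/61 -1920/2257 -6800/2257 0 9 E
2 80/37 80/97 -2400/3589 -6280/3589 -1 9 S
3 32/37 160/173 192/6401 -2576/6401 -1 10 W
4 40/37 4 54/37 34/37 0 10 N
5 32/9 32/9 0 -16/9 0 11 E
final -1 11 S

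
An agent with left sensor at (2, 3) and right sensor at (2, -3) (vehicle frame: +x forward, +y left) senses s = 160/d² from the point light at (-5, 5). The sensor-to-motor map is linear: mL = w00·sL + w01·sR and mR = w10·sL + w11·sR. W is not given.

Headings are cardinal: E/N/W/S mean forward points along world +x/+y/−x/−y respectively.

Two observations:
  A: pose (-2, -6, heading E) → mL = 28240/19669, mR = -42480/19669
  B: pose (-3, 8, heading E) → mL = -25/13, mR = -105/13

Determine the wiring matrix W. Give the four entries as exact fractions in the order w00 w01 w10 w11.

1 -1/2 -1 -1/2

obs A: pose=(-2,-6,E) → sL=160/89, sR=160/221, mL=28240/19669, mR=-42480/19669
obs B: pose=(-3,8,E) → sL=40/13, sR=10, mL=-25/13, mR=-105/13
sensor matrix S = [[160/89, 160/221], [40/13, 10]]; det S = 4027200/255697
solve [mL_A; mL_B] = S·[w00; w01] and [mR_A; mR_B] = S·[w10; w11]:
  w00 = 1, w01 = -1/2, w10 = -1, w11 = -1/2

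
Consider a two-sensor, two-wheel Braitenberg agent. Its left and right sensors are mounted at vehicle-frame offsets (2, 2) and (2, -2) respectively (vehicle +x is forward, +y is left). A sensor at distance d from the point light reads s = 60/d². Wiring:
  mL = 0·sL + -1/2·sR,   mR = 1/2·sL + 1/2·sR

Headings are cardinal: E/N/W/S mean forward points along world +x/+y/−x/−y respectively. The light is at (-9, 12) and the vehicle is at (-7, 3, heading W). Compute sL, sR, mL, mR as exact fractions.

60/121 60/49 -30/49 5100/5929

left sensor world pos  = (-9, 1); dL² = 121
right sensor world pos = (-9, 5); dR² = 49
sL = 60/121 = 60/121
sR = 60/49 = 60/49
mL = 0·sL + -1/2·sR = -30/49
mR = 1/2·sL + 1/2·sR = 5100/5929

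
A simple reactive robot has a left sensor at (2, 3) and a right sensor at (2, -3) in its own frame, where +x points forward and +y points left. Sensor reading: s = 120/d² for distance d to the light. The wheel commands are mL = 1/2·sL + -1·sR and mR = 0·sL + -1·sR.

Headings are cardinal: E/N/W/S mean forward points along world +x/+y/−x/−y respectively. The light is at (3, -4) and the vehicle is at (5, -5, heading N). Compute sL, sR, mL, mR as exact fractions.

60 60/13 330/13 -60/13

left sensor world pos  = (2, -3); dL² = 2
right sensor world pos = (8, -3); dR² = 26
sL = 120/2 = 60
sR = 120/26 = 60/13
mL = 1/2·sL + -1·sR = 330/13
mR = 0·sL + -1·sR = -60/13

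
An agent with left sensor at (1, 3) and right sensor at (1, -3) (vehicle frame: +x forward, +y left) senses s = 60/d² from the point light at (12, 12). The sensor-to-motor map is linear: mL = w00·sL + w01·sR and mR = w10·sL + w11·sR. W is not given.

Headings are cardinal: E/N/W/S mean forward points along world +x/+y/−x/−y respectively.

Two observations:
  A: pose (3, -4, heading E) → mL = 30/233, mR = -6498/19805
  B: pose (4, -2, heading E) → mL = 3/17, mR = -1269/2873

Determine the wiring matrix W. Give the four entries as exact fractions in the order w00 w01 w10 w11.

1/2 0 -1 -1/2

obs A: pose=(3,-4,E) → sL=60/233, sR=12/85, mL=30/233, mR=-6498/19805
obs B: pose=(4,-2,E) → sL=6/17, sR=30/169, mL=3/17, mR=-1269/2873
sensor matrix S = [[60/233, 12/85], [6/17, 30/169]]; det S = -234144/56899765
solve [mL_A; mL_B] = S·[w00; w01] and [mR_A; mR_B] = S·[w10; w11]:
  w00 = 1/2, w01 = 0, w10 = -1, w11 = -1/2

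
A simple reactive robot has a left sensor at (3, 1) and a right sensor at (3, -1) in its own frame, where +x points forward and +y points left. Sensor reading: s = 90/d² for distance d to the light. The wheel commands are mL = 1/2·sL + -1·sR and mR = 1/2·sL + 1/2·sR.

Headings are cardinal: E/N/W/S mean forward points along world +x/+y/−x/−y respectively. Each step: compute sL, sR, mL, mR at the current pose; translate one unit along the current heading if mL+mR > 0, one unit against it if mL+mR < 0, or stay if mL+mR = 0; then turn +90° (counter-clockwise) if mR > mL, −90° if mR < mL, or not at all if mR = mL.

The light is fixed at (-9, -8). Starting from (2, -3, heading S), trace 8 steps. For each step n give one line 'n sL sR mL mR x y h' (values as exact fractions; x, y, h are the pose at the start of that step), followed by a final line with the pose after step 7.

n=0: pose=(2,-3,S); sL=45/74, sR=45/52; mL=-270/481, mR=2835/3848; mL+mR=675/3848 → advance +1; mR−mL=135/104 → turn +1·90°
n=1: pose=(2,-4,E); sL=90/221, sR=18/41; mL=-2133/9061, mR=3834/9061; mL+mR=1701/9061 → advance +1; mR−mL=27/41 → turn +1·90°
n=2: pose=(3,-4,N); sL=9/17, sR=45/109; mL=-549/3706, mR=873/1853; mL+mR=1197/3706 → advance +1; mR−mL=135/218 → turn +1·90°
n=3: pose=(3,-3,W); sL=90/97, sR=10/13; mL=-385/1261, mR=1070/1261; mL+mR=685/1261 → advance +1; mR−mL=15/13 → turn +1·90°
n=4: pose=(2,-3,S); sL=45/74, sR=45/52; mL=-270/481, mR=2835/3848; mL+mR=675/3848 → advance +1; mR−mL=135/104 → turn +1·90°
n=5: pose=(2,-4,E); sL=90/221, sR=18/41; mL=-2133/9061, mR=3834/9061; mL+mR=1701/9061 → advance +1; mR−mL=27/41 → turn +1·90°
n=6: pose=(3,-4,N); sL=9/17, sR=45/109; mL=-549/3706, mR=873/1853; mL+mR=1197/3706 → advance +1; mR−mL=135/218 → turn +1·90°
n=7: pose=(3,-3,W); sL=90/97, sR=10/13; mL=-385/1261, mR=1070/1261; mL+mR=685/1261 → advance +1; mR−mL=15/13 → turn +1·90°

0 45/74 45/52 -270/481 2835/3848 2 -3 S
1 90/221 18/41 -2133/9061 3834/9061 2 -4 E
2 9/17 45/109 -549/3706 873/1853 3 -4 N
3 90/97 10/13 -385/1261 1070/1261 3 -3 W
4 45/74 45/52 -270/481 2835/3848 2 -3 S
5 90/221 18/41 -2133/9061 3834/9061 2 -4 E
6 9/17 45/109 -549/3706 873/1853 3 -4 N
7 90/97 10/13 -385/1261 1070/1261 3 -3 W
final 2 -3 S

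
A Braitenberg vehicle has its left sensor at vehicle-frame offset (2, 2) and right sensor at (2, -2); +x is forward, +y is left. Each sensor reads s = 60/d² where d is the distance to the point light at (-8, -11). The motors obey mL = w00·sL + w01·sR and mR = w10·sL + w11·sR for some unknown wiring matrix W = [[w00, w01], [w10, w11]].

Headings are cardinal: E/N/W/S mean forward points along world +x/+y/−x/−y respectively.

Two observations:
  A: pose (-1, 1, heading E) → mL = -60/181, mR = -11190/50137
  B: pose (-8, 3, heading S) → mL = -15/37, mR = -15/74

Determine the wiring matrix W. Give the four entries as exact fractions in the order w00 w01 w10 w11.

obs A: pose=(-1,1,E) → sL=60/277, sR=60/181, mL=-60/181, mR=-11190/50137
obs B: pose=(-8,3,S) → sL=15/37, sR=15/37, mL=-15/37, mR=-15/74
sensor matrix S = [[60/277, 60/181], [15/37, 15/37]]; det S = -86400/1855069
solve [mL_A; mL_B] = S·[w00; w01] and [mR_A; mR_B] = S·[w10; w11]:
  w00 = 0, w01 = -1, w10 = 1/2, w11 = -1

0 -1 1/2 -1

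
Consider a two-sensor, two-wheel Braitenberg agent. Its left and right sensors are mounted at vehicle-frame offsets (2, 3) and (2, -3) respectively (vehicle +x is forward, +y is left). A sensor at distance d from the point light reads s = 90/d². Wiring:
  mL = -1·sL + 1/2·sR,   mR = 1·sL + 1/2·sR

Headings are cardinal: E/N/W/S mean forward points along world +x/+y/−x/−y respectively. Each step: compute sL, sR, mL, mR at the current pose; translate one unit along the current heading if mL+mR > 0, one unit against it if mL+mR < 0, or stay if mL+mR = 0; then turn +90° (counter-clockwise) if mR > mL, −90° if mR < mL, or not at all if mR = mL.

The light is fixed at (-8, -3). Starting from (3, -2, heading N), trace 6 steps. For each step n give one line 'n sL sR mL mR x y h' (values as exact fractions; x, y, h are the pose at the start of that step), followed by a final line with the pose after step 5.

n=0: pose=(3,-2,N); sL=90/73, sR=18/41; mL=-3033/2993, mR=4347/2993; mL+mR=18/41 → advance +1; mR−mL=180/73 → turn +1·90°
n=1: pose=(3,-1,W); sL=45/41, sR=45/53; mL=-2925/4346, mR=6615/4346; mL+mR=45/53 → advance +1; mR−mL=90/41 → turn +1·90°
n=2: pose=(2,-1,S); sL=90/169, sR=90/49; mL=3195/8281, mR=12015/8281; mL+mR=90/49 → advance +1; mR−mL=180/169 → turn +1·90°
n=3: pose=(2,-2,E); sL=9/16, sR=45/74; mL=-153/592, mR=513/592; mL+mR=45/74 → advance +1; mR−mL=9/8 → turn +1·90°
n=4: pose=(3,-2,N); sL=90/73, sR=18/41; mL=-3033/2993, mR=4347/2993; mL+mR=18/41 → advance +1; mR−mL=180/73 → turn +1·90°
n=5: pose=(3,-1,W); sL=45/41, sR=45/53; mL=-2925/4346, mR=6615/4346; mL+mR=45/53 → advance +1; mR−mL=90/41 → turn +1·90°

0 90/73 18/41 -3033/2993 4347/2993 3 -2 N
1 45/41 45/53 -2925/4346 6615/4346 3 -1 W
2 90/169 90/49 3195/8281 12015/8281 2 -1 S
3 9/16 45/74 -153/592 513/592 2 -2 E
4 90/73 18/41 -3033/2993 4347/2993 3 -2 N
5 45/41 45/53 -2925/4346 6615/4346 3 -1 W
final 2 -1 S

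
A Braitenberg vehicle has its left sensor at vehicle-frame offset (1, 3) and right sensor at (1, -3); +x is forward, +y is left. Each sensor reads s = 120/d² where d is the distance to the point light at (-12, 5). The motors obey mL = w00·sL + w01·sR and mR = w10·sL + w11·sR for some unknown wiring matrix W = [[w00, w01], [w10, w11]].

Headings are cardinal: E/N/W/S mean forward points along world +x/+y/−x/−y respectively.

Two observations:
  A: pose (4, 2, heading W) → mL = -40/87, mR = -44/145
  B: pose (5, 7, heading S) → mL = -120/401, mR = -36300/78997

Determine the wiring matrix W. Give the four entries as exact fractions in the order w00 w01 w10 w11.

-1 0 1/2 -1

obs A: pose=(4,2,W) → sL=40/87, sR=8/15, mL=-40/87, mR=-44/145
obs B: pose=(5,7,S) → sL=120/401, sR=120/197, mL=-120/401, mR=-36300/78997
sensor matrix S = [[40/87, 8/15], [120/401, 120/197]]; det S = 275968/2290913
solve [mL_A; mL_B] = S·[w00; w01] and [mR_A; mR_B] = S·[w10; w11]:
  w00 = -1, w01 = 0, w10 = 1/2, w11 = -1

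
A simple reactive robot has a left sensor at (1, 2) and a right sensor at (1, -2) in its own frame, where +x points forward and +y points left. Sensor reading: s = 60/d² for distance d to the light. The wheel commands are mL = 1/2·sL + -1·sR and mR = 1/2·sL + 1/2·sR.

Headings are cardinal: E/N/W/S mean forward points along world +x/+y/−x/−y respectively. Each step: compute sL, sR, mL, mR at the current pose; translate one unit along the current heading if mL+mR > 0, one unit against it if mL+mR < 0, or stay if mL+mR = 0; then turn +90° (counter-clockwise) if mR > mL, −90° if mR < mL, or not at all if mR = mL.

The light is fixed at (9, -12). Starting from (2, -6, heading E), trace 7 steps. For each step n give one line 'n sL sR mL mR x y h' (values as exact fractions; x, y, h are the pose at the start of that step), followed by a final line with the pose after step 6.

n=0: pose=(2,-6,E); sL=3/5, sR=15/13; mL=-111/130, mR=57/65; mL+mR=3/130 → advance +1; mR−mL=45/26 → turn +1·90°
n=1: pose=(3,-6,N); sL=60/113, sR=12/13; mL=-966/1469, mR=1068/1469; mL+mR=102/1469 → advance +1; mR−mL=18/13 → turn +1·90°
n=2: pose=(3,-5,W); sL=30/37, sR=6/13; mL=-27/481, mR=306/481; mL+mR=279/481 → advance +1; mR−mL=9/13 → turn +1·90°
n=3: pose=(2,-5,S); sL=60/61, sR=20/39; mL=-50/2379, mR=1780/2379; mL+mR=1730/2379 → advance +1; mR−mL=10/13 → turn +1·90°
n=4: pose=(2,-6,E); sL=3/5, sR=15/13; mL=-111/130, mR=57/65; mL+mR=3/130 → advance +1; mR−mL=45/26 → turn +1·90°
n=5: pose=(3,-6,N); sL=60/113, sR=12/13; mL=-966/1469, mR=1068/1469; mL+mR=102/1469 → advance +1; mR−mL=18/13 → turn +1·90°
n=6: pose=(3,-5,W); sL=30/37, sR=6/13; mL=-27/481, mR=306/481; mL+mR=279/481 → advance +1; mR−mL=9/13 → turn +1·90°

0 3/5 15/13 -111/130 57/65 2 -6 E
1 60/113 12/13 -966/1469 1068/1469 3 -6 N
2 30/37 6/13 -27/481 306/481 3 -5 W
3 60/61 20/39 -50/2379 1780/2379 2 -5 S
4 3/5 15/13 -111/130 57/65 2 -6 E
5 60/113 12/13 -966/1469 1068/1469 3 -6 N
6 30/37 6/13 -27/481 306/481 3 -5 W
final 2 -5 S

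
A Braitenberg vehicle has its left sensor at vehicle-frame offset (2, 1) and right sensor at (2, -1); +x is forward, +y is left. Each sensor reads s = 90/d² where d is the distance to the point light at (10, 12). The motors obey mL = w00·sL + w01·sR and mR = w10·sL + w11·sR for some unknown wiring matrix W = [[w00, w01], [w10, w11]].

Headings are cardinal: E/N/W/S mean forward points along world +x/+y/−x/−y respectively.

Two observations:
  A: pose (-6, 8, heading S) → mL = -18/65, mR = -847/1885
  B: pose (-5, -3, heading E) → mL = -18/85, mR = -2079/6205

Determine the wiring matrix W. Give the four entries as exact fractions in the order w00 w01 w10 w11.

0 -1 -1/2 -1

obs A: pose=(-6,8,S) → sL=10/29, sR=18/65, mL=-18/65, mR=-847/1885
obs B: pose=(-5,-3,E) → sL=18/73, sR=18/85, mL=-18/85, mR=-2079/6205
sensor matrix S = [[10/29, 18/65], [18/73, 18/85]]; det S = 11088/2339285
solve [mL_A; mL_B] = S·[w00; w01] and [mR_A; mR_B] = S·[w10; w11]:
  w00 = 0, w01 = -1, w10 = -1/2, w11 = -1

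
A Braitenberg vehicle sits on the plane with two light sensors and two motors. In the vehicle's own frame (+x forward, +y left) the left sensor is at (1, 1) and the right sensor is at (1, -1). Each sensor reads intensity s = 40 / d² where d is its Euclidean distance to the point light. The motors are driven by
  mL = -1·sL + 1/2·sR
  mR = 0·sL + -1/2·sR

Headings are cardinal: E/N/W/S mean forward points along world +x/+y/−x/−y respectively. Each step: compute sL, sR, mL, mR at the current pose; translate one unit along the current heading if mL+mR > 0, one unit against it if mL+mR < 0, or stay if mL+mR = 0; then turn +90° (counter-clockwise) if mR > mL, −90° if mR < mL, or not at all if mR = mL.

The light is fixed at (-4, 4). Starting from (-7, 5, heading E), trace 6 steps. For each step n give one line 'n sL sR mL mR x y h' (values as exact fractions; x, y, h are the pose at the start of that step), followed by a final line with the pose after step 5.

n=0: pose=(-7,5,E); sL=5, sR=10; mL=0, mR=-5; mL+mR=-5 → advance -1; mR−mL=-5 → turn -1·90°
n=1: pose=(-8,5,S); sL=40/9, sR=8/5; mL=-164/45, mR=-4/5; mL+mR=-40/9 → advance -1; mR−mL=128/45 → turn +1·90°
n=2: pose=(-8,6,E); sL=20/9, sR=4; mL=-2/9, mR=-2; mL+mR=-20/9 → advance -1; mR−mL=-16/9 → turn -1·90°
n=3: pose=(-9,6,S); sL=40/17, sR=40/37; mL=-1140/629, mR=-20/37; mL+mR=-40/17 → advance -1; mR−mL=800/629 → turn +1·90°
n=4: pose=(-9,7,E); sL=5/4, sR=2; mL=-1/4, mR=-1; mL+mR=-5/4 → advance -1; mR−mL=-3/4 → turn -1·90°
n=5: pose=(-10,7,S); sL=40/29, sR=40/53; mL=-1540/1537, mR=-20/53; mL+mR=-40/29 → advance -1; mR−mL=960/1537 → turn +1·90°

0 5 10 0 -5 -7 5 E
1 40/9 8/5 -164/45 -4/5 -8 5 S
2 20/9 4 -2/9 -2 -8 6 E
3 40/17 40/37 -1140/629 -20/37 -9 6 S
4 5/4 2 -1/4 -1 -9 7 E
5 40/29 40/53 -1540/1537 -20/53 -10 7 S
final -10 8 E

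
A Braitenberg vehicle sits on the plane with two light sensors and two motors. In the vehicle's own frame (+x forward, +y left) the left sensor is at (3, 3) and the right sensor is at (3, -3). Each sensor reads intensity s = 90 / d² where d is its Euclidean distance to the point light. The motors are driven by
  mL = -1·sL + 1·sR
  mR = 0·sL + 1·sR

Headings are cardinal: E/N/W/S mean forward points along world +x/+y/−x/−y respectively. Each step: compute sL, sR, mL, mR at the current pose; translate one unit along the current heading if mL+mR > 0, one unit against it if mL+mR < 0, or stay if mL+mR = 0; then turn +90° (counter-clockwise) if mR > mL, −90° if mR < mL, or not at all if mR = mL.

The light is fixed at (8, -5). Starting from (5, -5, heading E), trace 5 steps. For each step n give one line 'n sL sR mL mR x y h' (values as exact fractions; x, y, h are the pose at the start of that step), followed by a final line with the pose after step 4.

0 10 10 0 10 5 -5 E
1 45/17 9 108/17 9 6 -5 N
2 90/29 90/41 -1080/1189 90/41 6 -4 W
3 45/2 9/4 -81/4 9/4 5 -4 S
4 18/5 90 432/5 90 5 -3 E
final 6 -3 N

n=0: pose=(5,-5,E); sL=10, sR=10; mL=0, mR=10; mL+mR=10 → advance +1; mR−mL=10 → turn +1·90°
n=1: pose=(6,-5,N); sL=45/17, sR=9; mL=108/17, mR=9; mL+mR=261/17 → advance +1; mR−mL=45/17 → turn +1·90°
n=2: pose=(6,-4,W); sL=90/29, sR=90/41; mL=-1080/1189, mR=90/41; mL+mR=1530/1189 → advance +1; mR−mL=90/29 → turn +1·90°
n=3: pose=(5,-4,S); sL=45/2, sR=9/4; mL=-81/4, mR=9/4; mL+mR=-18 → advance -1; mR−mL=45/2 → turn +1·90°
n=4: pose=(5,-3,E); sL=18/5, sR=90; mL=432/5, mR=90; mL+mR=882/5 → advance +1; mR−mL=18/5 → turn +1·90°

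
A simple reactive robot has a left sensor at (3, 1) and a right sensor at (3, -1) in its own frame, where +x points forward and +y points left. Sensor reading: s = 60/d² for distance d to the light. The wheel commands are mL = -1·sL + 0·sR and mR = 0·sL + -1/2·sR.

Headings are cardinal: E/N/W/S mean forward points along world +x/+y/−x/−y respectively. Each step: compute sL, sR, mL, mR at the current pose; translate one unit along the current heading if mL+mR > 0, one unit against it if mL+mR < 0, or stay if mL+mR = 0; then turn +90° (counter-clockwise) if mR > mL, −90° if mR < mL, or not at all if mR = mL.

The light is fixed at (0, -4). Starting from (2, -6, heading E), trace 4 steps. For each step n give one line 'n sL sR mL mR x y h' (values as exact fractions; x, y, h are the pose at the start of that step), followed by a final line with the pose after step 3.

0 30/13 30/17 -30/13 -15/17 2 -6 E
1 60 12 -60 -6 1 -6 N
2 3 15/2 -3 -15/4 1 -7 W
3 60 20/3 -60 -10/3 2 -7 N
final 2 -8 W

n=0: pose=(2,-6,E); sL=30/13, sR=30/17; mL=-30/13, mR=-15/17; mL+mR=-705/221 → advance -1; mR−mL=315/221 → turn +1·90°
n=1: pose=(1,-6,N); sL=60, sR=12; mL=-60, mR=-6; mL+mR=-66 → advance -1; mR−mL=54 → turn +1·90°
n=2: pose=(1,-7,W); sL=3, sR=15/2; mL=-3, mR=-15/4; mL+mR=-27/4 → advance -1; mR−mL=-3/4 → turn -1·90°
n=3: pose=(2,-7,N); sL=60, sR=20/3; mL=-60, mR=-10/3; mL+mR=-190/3 → advance -1; mR−mL=170/3 → turn +1·90°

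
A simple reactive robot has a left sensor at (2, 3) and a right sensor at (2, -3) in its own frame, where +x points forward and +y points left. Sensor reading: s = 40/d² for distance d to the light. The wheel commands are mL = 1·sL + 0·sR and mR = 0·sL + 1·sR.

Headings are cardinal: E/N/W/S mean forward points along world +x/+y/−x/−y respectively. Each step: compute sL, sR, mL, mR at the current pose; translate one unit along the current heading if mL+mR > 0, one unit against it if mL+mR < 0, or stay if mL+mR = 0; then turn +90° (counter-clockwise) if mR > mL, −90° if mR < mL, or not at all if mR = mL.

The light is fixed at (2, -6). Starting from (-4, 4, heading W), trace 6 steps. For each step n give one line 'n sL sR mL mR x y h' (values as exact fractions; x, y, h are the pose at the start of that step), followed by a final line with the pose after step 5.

0 40/113 40/233 40/113 40/233 -4 4 W
1 10/61 1/4 10/61 1/4 -5 4 N
2 8/29 40/277 8/29 40/277 -5 5 W
3 4/29 20/97 4/29 20/97 -6 5 N
4 40/181 8/65 40/181 8/65 -6 6 W
5 2/17 5/29 2/17 5/29 -7 6 N
final -7 7 W

n=0: pose=(-4,4,W); sL=40/113, sR=40/233; mL=40/113, mR=40/233; mL+mR=13840/26329 → advance +1; mR−mL=-4800/26329 → turn -1·90°
n=1: pose=(-5,4,N); sL=10/61, sR=1/4; mL=10/61, mR=1/4; mL+mR=101/244 → advance +1; mR−mL=21/244 → turn +1·90°
n=2: pose=(-5,5,W); sL=8/29, sR=40/277; mL=8/29, mR=40/277; mL+mR=3376/8033 → advance +1; mR−mL=-1056/8033 → turn -1·90°
n=3: pose=(-6,5,N); sL=4/29, sR=20/97; mL=4/29, mR=20/97; mL+mR=968/2813 → advance +1; mR−mL=192/2813 → turn +1·90°
n=4: pose=(-6,6,W); sL=40/181, sR=8/65; mL=40/181, mR=8/65; mL+mR=4048/11765 → advance +1; mR−mL=-1152/11765 → turn -1·90°
n=5: pose=(-7,6,N); sL=2/17, sR=5/29; mL=2/17, mR=5/29; mL+mR=143/493 → advance +1; mR−mL=27/493 → turn +1·90°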